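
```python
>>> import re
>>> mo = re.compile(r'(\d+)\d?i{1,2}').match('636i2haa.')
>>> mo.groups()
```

This matches one or more of a digit (captured); then optionally a digit, then 1 to 2 of the literal 'i'.
`re.match` only tries the pattern at the start of the string.
The match spans [0:4] → '636i'.
Captured: group 1 = '636'.

('636',)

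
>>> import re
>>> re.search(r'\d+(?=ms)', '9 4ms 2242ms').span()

The lookaround is zero-width — it requires the adjacent text to match without consuming it, so the asserted text isn't part of the match.
The match spans [2:3] → '4'.

(2, 3)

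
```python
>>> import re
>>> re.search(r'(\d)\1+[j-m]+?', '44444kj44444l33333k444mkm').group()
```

After group 1 captures some text, `\1` only succeeds where that same text appears again.
Unlike `match`, `search` isn't anchored — it looks for the pattern anywhere in the string.
The match spans [0:6] → '44444k'.
Captured: group 1 = '4'.

'44444k'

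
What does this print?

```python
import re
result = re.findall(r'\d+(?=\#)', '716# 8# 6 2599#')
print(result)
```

['716', '8', '2599']

The positive lookaround only admits positions where the adjacent text matches; those characters stay outside the span.
Matches: at [0:3] → '716'; at [5:6] → '8'; at [10:14] → '2599'.
`findall` yields the raw match text (3 of them) because the pattern has no groups.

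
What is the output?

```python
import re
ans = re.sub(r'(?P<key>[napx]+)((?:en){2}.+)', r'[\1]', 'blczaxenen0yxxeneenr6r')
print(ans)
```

Pattern: one or more of one of [napx] (captured as 'key'); then the literal 'en' repeated 2 times, then one or more of any character (captured).
`\1` in the replacement pulls in group 1's text for each match.

blcz[ax]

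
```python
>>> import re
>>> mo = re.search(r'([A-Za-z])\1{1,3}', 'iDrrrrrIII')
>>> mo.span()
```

After group 1 captures some text, `\1` only succeeds where that same text appears again.
Unlike `match`, `search` isn't anchored — it looks for the pattern anywhere in the string.
The match spans [2:6] → 'rrrr'.
Captured: group 1 = 'r'.

(2, 6)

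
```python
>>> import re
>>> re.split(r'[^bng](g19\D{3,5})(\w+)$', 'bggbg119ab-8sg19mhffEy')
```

['bggbg119ab-8', 'g19mhffE', 'y', '']

With a capturing group present, the delimiter's captured portion is kept in the result list.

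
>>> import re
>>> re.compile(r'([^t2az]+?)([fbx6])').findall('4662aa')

[('4', '6')]

The pattern matches one or more of any character except [t2az] (lazy) (captured); then one of [fbx6] (captured).
`findall` packs the 2 group values into a tuple for every match.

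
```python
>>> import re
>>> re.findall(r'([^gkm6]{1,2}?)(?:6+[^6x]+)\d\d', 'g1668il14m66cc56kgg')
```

['1']

Pattern: 1 to 2 of any character except [gkm6] (lazy) (captured); then one or more of a literal '6', then one or more of any character except [6x] (non-capturing group); then a digit, then a digit.
Because there's exactly one group, `findall` drops the full match and keeps group 1 from the one hit.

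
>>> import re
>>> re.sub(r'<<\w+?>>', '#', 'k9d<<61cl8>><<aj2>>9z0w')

'k9d##9z0w'

Each match is replaced by '#'.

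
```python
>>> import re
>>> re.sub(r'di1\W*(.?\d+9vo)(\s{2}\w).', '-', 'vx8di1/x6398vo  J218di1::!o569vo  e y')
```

'vx8di1/x6398vo  J218-y'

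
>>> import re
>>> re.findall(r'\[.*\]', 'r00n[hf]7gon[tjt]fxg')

Since nothing is captured, `findall` lists the 1 matched substring directly.

['[hf]7gon[tjt]']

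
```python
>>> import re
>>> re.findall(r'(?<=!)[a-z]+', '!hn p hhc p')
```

['hn']

The positive lookaround only admits positions where the adjacent text matches; those characters stay outside the span.
With no groups in the pattern, `findall` gives back each whole match — 1 here.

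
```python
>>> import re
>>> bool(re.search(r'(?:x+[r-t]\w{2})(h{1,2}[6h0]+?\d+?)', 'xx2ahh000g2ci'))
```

Here the pattern never matches, so the call returns None, and `bool(None)` is False.

False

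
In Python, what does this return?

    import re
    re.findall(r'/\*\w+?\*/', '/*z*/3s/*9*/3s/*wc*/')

With no groups in the pattern, `findall` gives back each whole match — 3 here.

['/*z*/', '/*9*/', '/*wc*/']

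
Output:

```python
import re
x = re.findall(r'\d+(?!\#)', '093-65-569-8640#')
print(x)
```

['093', '65', '569', '864']

`(?!…)`/`(?<!…)` only lets a position through if the neighbouring text does NOT match; no characters are consumed.
Walking the string: at [0:3] → '093'; at [4:6] → '65'; at [7:10] → '569'; at [11:14] → '864'.
Since nothing is captured, `findall` lists the 4 matched substrings directly.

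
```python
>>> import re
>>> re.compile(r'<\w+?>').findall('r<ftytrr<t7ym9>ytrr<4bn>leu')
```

['<t7ym9>', '<4bn>']

No capturing groups, so `findall` returns the 2 full match strings.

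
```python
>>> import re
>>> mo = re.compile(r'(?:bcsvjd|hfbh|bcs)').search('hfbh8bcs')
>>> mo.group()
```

The match spans [0:4] → 'hfbh'.

'hfbh'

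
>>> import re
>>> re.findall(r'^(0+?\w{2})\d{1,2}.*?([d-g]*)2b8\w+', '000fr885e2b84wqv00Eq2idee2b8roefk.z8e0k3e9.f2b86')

[('000fr', 'e')]

A non-greedy quantifier consumes as few characters as it can — just enough that the remainder of the pattern still matches from where it stops; whatever follows it matches normally.
2 groups means the one result is a tuple of 2 captured strings — 1 here.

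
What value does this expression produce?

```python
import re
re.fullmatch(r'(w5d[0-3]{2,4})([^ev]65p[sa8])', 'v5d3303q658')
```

None

This matches the literal 'w5d', then 2 to 4 of a character in [0-3] (captured); then any character except [ev], then the literal '65p', then one of [sa8] (captured).
`fullmatch` succeeds only if the pattern covers the string from start to end.
Here the string isn't matched end-to-end, so the call returns None.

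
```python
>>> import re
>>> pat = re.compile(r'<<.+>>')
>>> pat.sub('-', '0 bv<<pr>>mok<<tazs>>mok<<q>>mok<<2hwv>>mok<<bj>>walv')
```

'0 bv-walv'

Matches: at [4:49] → '<<pr>>mok<<tazs>>mok<<q>>mok<<2hwv>>mok<<bj>>'.
Each match is replaced by '-'.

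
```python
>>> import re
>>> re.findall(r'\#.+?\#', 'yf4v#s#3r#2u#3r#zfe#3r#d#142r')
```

Since nothing is captured, `findall` lists the 4 matched substrings directly.

['#s#', '#2u#', '#zfe#', '#d#']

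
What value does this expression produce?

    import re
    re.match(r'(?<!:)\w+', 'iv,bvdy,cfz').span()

(0, 2)

With `match`, the pattern is implicitly anchored at the beginning.
The match spans [0:2] → 'iv'.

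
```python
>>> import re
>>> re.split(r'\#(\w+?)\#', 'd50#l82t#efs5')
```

['d50', 'l82t', 'efs5']

Matches to split on: at [3:9] → '#l82t#'.
With a capturing group present, the delimiter's captured portion is kept in the result list.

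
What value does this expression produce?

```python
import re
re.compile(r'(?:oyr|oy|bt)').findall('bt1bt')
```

['bt', 'bt']

Scanning left to right: at [0:2] → 'bt'; at [3:5] → 'bt'.
`findall` yields the raw match text (2 of them) because the pattern has no groups.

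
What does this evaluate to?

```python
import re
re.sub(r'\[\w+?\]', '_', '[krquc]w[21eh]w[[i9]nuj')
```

Matches: at [0:7] → '[krquc]'; at [8:14] → '[21eh]'; at [16:20] → '[i9]'.
Each match is replaced by '_'.

'_w_w[_nuj'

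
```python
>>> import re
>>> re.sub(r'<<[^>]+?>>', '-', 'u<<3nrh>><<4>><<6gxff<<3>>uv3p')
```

'u---uv3p'

Matches: at [1:9] → '<<3nrh>>'; at [9:14] → '<<4>>'; at [14:26] → '<<6gxff<<3>>'.
`sub` substitutes '-' at each match site.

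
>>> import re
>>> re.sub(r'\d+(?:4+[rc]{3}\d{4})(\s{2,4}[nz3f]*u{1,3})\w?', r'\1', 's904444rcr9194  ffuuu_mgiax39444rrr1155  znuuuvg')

's  ffuuumgiax  znuuug'

The replacement refers to a captured group, so each match is rewritten using its own captured text.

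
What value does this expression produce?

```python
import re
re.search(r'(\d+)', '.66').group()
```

The match spans [1:3] → '66'.

'66'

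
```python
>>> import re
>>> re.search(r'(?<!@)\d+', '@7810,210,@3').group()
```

Because the assertion is negative and zero-width, positions next to the forbidden text are skipped.
`re.search` tries every starting position until one works.
The match spans [2:5] → '810'.

'810'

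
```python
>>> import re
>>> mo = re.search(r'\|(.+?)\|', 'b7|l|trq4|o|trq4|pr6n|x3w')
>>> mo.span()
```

(2, 5)

A `+?`/`*?`/`{m,n}?` starts at its minimum and grows only as far as needed for what follows to match.
`re.search` scans for the first position where the pattern succeeds.
The match spans [2:5] → '|l|'.
Captured: group 1 = 'l'.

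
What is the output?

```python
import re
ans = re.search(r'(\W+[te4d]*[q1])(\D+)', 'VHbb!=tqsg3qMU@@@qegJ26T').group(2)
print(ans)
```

sg

The pattern matches one or more of a non-word character, then zero or more of one of [te4d], then one of [q1] (captured); then one or more of a non-digit (captured).
`re.search` scans for the first position where the pattern succeeds.
The match spans [4:10] → '!=tqsg'.
Captured: group 1 = '!=tq', group 2 = 'sg'.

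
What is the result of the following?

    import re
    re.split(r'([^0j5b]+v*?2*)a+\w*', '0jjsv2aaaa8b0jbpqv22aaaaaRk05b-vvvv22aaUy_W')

The pattern matches one or more of any character except [0j5b], then zero or more of the literal 'v' (lazy), then zero or more of the literal '2' (captured); then one or more of the literal 'a', then zero or more of a word character.
Matches to split on: at [3:30] → 'sv2aaaa8b0jbpqv22aaaaaRk05b'; at [30:43] → '-vvvv22aaUy_W'.
The group in the pattern means `split` returns the separators' captures alongside the pieces.

['0jj', 'sv2aaa', '', '-vvvv22a', '']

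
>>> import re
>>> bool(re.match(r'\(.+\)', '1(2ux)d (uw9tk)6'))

False

`re.match` only tries the pattern at the start of the string.
Here the string doesn't start with a match, so the call returns None, and `bool(None)` is False.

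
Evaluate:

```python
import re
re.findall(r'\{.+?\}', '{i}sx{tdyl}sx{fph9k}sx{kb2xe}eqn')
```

['{i}', '{tdyl}', '{fph9k}', '{kb2xe}']

Scanning left to right: at [0:3] → '{i}'; at [5:11] → '{tdyl}'; at [13:20] → '{fph9k}'; at [22:29] → '{kb2xe}'.
Since nothing is captured, `findall` lists the 4 matched substrings directly.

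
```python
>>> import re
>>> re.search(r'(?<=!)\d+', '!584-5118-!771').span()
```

(1, 4)

Because the assertion is zero-width, the text it checks is not consumed and won't appear in the result.
The match spans [1:4] → '584'.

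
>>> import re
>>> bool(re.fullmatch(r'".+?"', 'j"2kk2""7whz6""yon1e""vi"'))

False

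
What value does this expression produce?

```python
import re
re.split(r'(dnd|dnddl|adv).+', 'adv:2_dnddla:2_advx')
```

The group in the pattern means `split` returns the separators' captures alongside the pieces.

['', 'adv', '']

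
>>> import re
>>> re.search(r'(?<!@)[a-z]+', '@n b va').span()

`(?!…)`/`(?<!…)` only lets a position through if the neighbouring text does NOT match; no characters are consumed.
The match spans [3:4] → 'b'.

(3, 4)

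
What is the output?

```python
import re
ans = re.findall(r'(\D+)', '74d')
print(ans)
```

['d']

Pattern: one or more of a non-digit (captured).
Matches: at [2:3] match 'd', group 1 = 'd'.
`findall` collects group 1 from the one match (1 total).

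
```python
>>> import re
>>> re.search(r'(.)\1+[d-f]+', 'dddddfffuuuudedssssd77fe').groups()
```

('d',)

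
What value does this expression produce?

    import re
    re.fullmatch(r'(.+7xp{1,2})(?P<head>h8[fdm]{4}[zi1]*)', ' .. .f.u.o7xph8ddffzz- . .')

None

`re.fullmatch` requires the pattern to consume the entire string.
Here there's no way to consume every character, so the call returns None.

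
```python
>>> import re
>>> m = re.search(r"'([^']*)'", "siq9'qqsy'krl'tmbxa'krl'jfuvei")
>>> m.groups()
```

`re.search` scans for the first position where the pattern succeeds.
The match spans [4:10] → "'qqsy'".
Captured: group 1 = 'qqsy'.

('qqsy',)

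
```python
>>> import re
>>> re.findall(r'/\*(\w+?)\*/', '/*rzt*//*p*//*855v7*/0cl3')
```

Walking the string: at [0:7] match '/*rzt*/', group 1 = 'rzt'; at [7:12] match '/*p*/', group 1 = 'p'; at [12:21] match '/*855v7*/', group 1 = '855v7'.
`findall` collects group 1 from each match (3 total).

['rzt', 'p', '855v7']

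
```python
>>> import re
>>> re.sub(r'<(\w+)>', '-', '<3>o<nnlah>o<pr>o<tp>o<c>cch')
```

'-o-o-o-o-cch'

Matches: at [0:3] → '<3>'; at [4:11] → '<nnlah>'; at [12:16] → '<pr>'; at [17:21] → '<tp>'; at [22:25] → '<c>'.
Each match is replaced by '-'.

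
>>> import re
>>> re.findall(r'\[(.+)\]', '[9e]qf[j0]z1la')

['9e]qf[j0']

Walking the string: at [0:10] match '[9e]qf[j0]', group 1 = '9e]qf[j0'.
With a single group, `findall` returns only what that group captured — 1 item.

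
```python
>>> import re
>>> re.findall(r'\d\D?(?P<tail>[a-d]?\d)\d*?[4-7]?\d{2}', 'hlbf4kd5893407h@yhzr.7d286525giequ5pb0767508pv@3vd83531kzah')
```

With the lazy modifier that quantifier settles for the fewest repetitions that let the rest of the pattern succeed (the atoms after it are unaffected and can still be greedy).
One capturing group, so `findall` returns just the captured substring from each match — 5 in all.

['d5', '4', '2', 'b0', 'd8']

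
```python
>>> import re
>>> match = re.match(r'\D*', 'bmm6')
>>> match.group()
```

Pattern: zero or more of a non-digit.
`match` is anchored at position 0; if the pattern doesn't fit there, it returns None.
The match spans [0:3] → 'bmm'.

'bmm'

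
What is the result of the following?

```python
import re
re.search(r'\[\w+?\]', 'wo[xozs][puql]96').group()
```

'[xozs]'

The match spans [2:8] → '[xozs]'.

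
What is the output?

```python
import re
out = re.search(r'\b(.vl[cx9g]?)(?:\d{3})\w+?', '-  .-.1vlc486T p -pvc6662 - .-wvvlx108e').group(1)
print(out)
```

1vlc

The pattern matches a word boundary (`\b`, zero-width); then any character, then the literal 'vl', then optionally one of [cx9g] (captured); then exactly 3 of a digit (non-capturing group); then one or more of a word character (lazy).
`re.search` tries every starting position until one works.
The match spans [6:14] → '1vlc486T'.
Captured: group 1 = '1vlc'.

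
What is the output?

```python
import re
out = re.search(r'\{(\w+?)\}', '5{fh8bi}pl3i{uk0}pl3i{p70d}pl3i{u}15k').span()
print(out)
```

(1, 8)

Unlike `match`, `search` isn't anchored — it looks for the pattern anywhere in the string.
The match spans [1:8] → '{fh8bi}'.
Captured: group 1 = 'fh8bi'.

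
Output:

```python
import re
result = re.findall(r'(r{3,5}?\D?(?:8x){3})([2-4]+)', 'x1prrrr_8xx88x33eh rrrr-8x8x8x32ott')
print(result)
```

[('rrrr-8x8x8x', '32')]

`findall` packs the 2 group values into a tuple for every match.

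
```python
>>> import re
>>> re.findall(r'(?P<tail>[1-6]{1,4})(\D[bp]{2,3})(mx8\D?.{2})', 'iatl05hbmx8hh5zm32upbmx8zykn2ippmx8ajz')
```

[('32', 'upb', 'mx8zyk'), ('2', 'ipp', 'mx8ajz')]

Pattern: 1 to 4 of a character in [1-6] (captured as 'tail'); then a non-digit, then 2 to 3 of one of [bp] (captured); then the literal 'mx8', then optionally a non-digit, then exactly 2 of any character (captured).
Walking the string: at [16:27] match '32upbmx8zyk', groups = ('32', 'upb', 'mx8zyk'); at [28:38] match '2ippmx8ajz', groups = ('2', 'ipp', 'mx8ajz').
`findall` packs the 3 group values into a tuple for every match.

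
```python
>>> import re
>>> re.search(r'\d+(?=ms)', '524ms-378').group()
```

The `(?=…)`/`(?<=…)` assertion just peeks at neighbouring text; it doesn't advance the match position.
The match spans [0:3] → '524'.

'524'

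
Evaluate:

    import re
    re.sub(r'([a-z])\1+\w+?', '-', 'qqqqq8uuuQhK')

'--hK'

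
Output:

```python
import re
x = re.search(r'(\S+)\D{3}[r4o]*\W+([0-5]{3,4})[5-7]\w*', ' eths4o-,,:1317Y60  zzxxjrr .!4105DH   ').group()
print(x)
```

eths4o-,,:1317Y60

This matches one or more of a non-whitespace character (captured); then exactly 3 of a non-digit, then zero or more of one of [r4o], then one or more of a non-word character; then 3 to 4 of a character in [0-5] (captured); then a character in [5-7], then zero or more of a word character.
Unlike `match`, `search` isn't anchored — it looks for the pattern anywhere in the string.
The match spans [1:18] → 'eths4o-,,:1317Y60'.
Captured: group 1 = 'eths4o', group 2 = '131'.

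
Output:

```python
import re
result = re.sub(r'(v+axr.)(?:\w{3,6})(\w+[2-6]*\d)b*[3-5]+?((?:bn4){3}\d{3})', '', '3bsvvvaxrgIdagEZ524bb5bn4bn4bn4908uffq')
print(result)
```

Pattern: one or more of the literal 'v', then the literal 'axr', then any character (captured); then 3 to 6 of a word character (non-capturing group); then one or more of a word character, then zero or more of a character in [2-6], then a digit (captured); then zero or more of a literal 'b', then one or more of a character in [3-5] (lazy); then the literal 'bn4' repeated 3 times, then exactly 3 of a digit (captured).
Matches: at [3:34] → 'vvvaxrgIdagEZ524bb5bn4bn4bn4908'.
Each match is replaced by ''.

3bsuffq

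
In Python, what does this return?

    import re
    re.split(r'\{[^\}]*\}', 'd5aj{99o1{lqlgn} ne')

['d5aj', ' ne']

Each match becomes a cut point; 2 segments remain.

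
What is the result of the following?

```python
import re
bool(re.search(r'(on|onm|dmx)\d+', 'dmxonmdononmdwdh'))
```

False

Here no position works, so the call returns None, and `bool(None)` is False.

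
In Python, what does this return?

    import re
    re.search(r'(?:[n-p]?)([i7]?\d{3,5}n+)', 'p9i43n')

This matches optionally a character in [n-p] (non-capturing group); then optionally one of [i7], then 3 to 5 of a digit, then one or more of the literal 'n' (captured).
Here the pattern never matches, so the call returns None.

None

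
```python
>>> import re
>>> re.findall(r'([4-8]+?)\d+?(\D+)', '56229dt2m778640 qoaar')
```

[('5', 'dt'), ('7', ' qoaar')]

With the lazy modifier that quantifier settles for the fewest repetitions that let the rest of the pattern succeed (the atoms after it are unaffected and can still be greedy).
2 groups means each result is a tuple of 2 captured strings — 2 here.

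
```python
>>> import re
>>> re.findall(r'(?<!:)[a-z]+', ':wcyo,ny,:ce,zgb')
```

['cyo', 'ny', 'e', 'zgb']

A negative assertion filters positions out without eating any characters.
Since nothing is captured, `findall` lists the 4 matched substrings directly.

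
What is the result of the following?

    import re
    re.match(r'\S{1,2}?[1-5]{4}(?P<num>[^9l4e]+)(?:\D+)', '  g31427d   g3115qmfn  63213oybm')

The pattern matches 1 to 2 of a non-whitespace character (lazy), then exactly 4 of a character in [1-5]; then one or more of any character except [9l4e] (captured as 'num'); then one or more of a non-digit (non-capturing group).
`re.match` won't scan ahead — the pattern has to work from the very first character.
Here the string doesn't start with a match, so the call returns None.

None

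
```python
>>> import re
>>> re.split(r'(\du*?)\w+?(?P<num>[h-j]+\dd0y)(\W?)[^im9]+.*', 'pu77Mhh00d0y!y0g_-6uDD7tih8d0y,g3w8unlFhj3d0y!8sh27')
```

['pu77Mhh00d0y!y0g_-', '6', 'ih8d0y', ',', '']

Pattern: a digit, then zero or more of a literal 'u' (lazy) (captured); then one or more of a word character (lazy); then one or more of a character in [h-j], then a digit, then the literal 'd0y' (captured as 'num'); then optionally a non-word character (captured); then one or more of any character except [im9], then zero or more of any character.
Matches to split on: at [18:51] → '6uDD7tih8d0y,g3w8unlFhj3d0y!8sh27'.
`re.split` interleaves the captured-group text with the surrounding fragments.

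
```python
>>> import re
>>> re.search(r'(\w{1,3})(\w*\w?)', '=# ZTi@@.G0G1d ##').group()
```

'ZTi'

The pattern matches 1 to 3 of a word character (captured); then zero or more of a word character, then optionally a word character (captured).
The match spans [3:6] → 'ZTi'.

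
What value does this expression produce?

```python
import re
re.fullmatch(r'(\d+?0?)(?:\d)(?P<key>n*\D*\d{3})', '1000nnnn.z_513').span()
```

Pattern: one or more of a digit (lazy), then optionally the literal '0' (captured); then a digit (non-capturing group); then zero or more of the literal 'n', then zero or more of a non-digit, then exactly 3 of a digit (captured as 'key').
`re.fullmatch` requires the pattern to consume the entire string.
The match spans [0:14] → '1000nnnn.z_513'.
Captured: group 1 = '100', group 2 = 'nnnn.z_513'.

(0, 14)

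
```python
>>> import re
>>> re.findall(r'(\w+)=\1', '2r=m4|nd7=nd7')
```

A backreference is literal: `\1` must see the identical characters the first group matched.
Scanning left to right: at [6:13] match 'nd7=nd7', group 1 = 'nd7'.
`findall` collects group 1 from the one match (1 total).

['nd7']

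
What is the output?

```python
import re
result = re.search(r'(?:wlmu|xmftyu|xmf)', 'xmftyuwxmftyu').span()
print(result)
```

(0, 6)

Branches in `(...|...)` are attempted left-to-right; the first branch that allows the whole pattern to succeed is taken.
The match spans [0:6] → 'xmftyu'.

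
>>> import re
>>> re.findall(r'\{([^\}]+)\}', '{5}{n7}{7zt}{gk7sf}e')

['5', 'n7', '7zt', 'gk7sf']

Walking the string: at [0:3] match '{5}', group 1 = '5'; at [3:7] match '{n7}', group 1 = 'n7'; at [7:12] match '{7zt}', group 1 = '7zt'; at [12:19] match '{gk7sf}', group 1 = 'gk7sf'.
One capturing group, so `findall` returns just the captured substring from each match — 4 in all.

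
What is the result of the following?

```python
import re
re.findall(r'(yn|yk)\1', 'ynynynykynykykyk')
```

A backreference is literal: `\1` must see the identical characters the first group matched.
Walking the string: at [0:4] match 'ynyn', group 1 = 'yn'; at [10:14] match 'ykyk', group 1 = 'yk'.
One capturing group, so `findall` returns just the captured substring from each match — 2 in all.

['yn', 'yk']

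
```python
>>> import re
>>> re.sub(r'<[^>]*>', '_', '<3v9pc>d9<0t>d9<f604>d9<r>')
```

'_d9_d9_d9_'

Every occurrence is swapped for '_'.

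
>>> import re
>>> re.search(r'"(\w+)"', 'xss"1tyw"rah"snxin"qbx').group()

'"1tyw"'

Unlike `match`, `search` isn't anchored — it looks for the pattern anywhere in the string.
The match spans [3:9] → '"1tyw"'.
Captured: group 1 = '1tyw'.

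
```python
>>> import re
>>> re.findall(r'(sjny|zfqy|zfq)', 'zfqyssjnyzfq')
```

Branches in `(...|...)` are attempted left-to-right; the first branch that allows the whole pattern to succeed is taken.
One capturing group, so `findall` returns just the captured substring from each match — 3 in all.

['zfqy', 'sjny', 'zfq']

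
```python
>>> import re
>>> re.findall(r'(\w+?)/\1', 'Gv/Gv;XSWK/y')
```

['Gv']

`\1` has to match the exact text group 1 already captured.
`findall` collects group 1 from the one match (1 total).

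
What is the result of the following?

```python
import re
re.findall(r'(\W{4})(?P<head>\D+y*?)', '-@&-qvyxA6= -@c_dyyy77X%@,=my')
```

Pattern: exactly 4 of a non-word character (captured); then one or more of a non-digit, then zero or more of the literal 'y' (lazy) (captured as 'head').
Scanning left to right: at [0:9] match '-@&-qvyxA', groups = ('-@&-', 'qvyxA'); at [10:20] match '= -@c_dyyy', groups = ('= -@', 'c_dyyy'); at [23:29] match '%@,=my', groups = ('%@,=', 'my').
With 2 capturing groups, `findall` returns a 2-tuple per match.

[('-@&-', 'qvyxA'), ('= -@', 'c_dyyy'), ('%@,=', 'my')]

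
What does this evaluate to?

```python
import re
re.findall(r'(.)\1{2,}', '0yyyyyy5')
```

['y']

After group 1 captures some text, `\1` only succeeds where that same text appears again.
Scanning left to right: at [1:7] match 'yyyyyy', group 1 = 'y'.
Because there's exactly one group, `findall` drops the full match and keeps group 1 from the one hit.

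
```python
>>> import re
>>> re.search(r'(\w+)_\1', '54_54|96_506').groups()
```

`\1` is not a pattern — it's the concrete string captured by group 1, re-applied verbatim.
Unlike `match`, `search` isn't anchored — it looks for the pattern anywhere in the string.
The match spans [0:5] → '54_54'.
Captured: group 1 = '54'.

('54',)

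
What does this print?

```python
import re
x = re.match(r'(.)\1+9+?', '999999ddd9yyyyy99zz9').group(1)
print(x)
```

9

The backreference `\1` re-matches whatever the first group consumed, character for character.
`re.match` only tries the pattern at the start of the string.
The match spans [0:6] → '999999'.
Captured: group 1 = '9'.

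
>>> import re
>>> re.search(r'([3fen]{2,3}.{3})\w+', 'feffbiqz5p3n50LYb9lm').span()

(0, 20)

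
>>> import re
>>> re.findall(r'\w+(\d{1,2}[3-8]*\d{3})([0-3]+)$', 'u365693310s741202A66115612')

[('1561', '2')]

This matches one or more of a word character; then 1 to 2 of a digit, then zero or more of a character in [3-8], then exactly 3 of a digit (captured); then one or more of a character in [0-3] (captured); then anchored at the end.
With 2 capturing groups, `findall` returns a 2-tuple per match.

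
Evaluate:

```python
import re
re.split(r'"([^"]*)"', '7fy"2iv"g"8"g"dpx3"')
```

Matches to split on: at [3:8] → '"2iv"'; at [9:12] → '"8"'; at [13:19] → '"dpx3"'.
Because the pattern has a capturing group, `split` also inserts each captured text between the pieces.

['7fy', '2iv', 'g', '8', 'g', 'dpx3', '']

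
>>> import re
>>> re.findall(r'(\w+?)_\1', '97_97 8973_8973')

['97', '8973']

`\1` is not a pattern — it's the concrete string captured by group 1, re-applied verbatim.
`findall` collects group 1 from each match (2 total).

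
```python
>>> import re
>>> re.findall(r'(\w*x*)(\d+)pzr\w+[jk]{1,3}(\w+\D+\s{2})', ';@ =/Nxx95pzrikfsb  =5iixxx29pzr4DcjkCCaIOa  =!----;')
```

[('Nxx9', '5', 'fsb  '), ('5iixxx2', '9', 'CCaIOa  ')]

This matches zero or more of a word character, then zero or more of a literal 'x' (captured); then one or more of a digit (captured); then the literal 'pzr', then one or more of a word character, then 1 to 3 of one of [jk]; then one or more of a word character, then one or more of a non-digit, then exactly 2 of whitespace (captured).
With 3 capturing groups, `findall` returns a 3-tuple per match.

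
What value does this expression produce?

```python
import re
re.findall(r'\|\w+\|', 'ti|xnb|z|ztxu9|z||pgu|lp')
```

['|xnb|', '|ztxu9|', '|pgu|']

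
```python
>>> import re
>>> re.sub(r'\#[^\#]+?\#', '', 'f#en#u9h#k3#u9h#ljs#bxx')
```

'fu9hu9hbxx'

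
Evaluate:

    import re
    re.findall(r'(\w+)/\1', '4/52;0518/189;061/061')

['18', '061']

A backreference is literal: `\1` must see the identical characters the first group matched.
Because there's exactly one group, `findall` drops the full match and keeps group 1 from each hit.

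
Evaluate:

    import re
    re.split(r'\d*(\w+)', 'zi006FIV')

['', 'zi006FIV', '']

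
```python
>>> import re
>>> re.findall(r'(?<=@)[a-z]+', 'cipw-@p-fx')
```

['p']

The `(?=…)`/`(?<=…)` assertion just peeks at neighbouring text; it doesn't advance the match position.
With no groups in the pattern, `findall` gives back each whole match — 1 here.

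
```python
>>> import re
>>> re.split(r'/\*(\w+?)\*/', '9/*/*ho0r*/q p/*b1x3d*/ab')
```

Matches to split on: at [3:11] → '/*ho0r*/'; at [14:23] → '/*b1x3d*/'.
With a capturing group present, the delimiter's captured portion is kept in the result list.

['9/*', 'ho0r', 'q p', 'b1x3d', 'ab']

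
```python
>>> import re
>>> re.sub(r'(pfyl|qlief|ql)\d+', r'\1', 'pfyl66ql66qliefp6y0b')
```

'pfylqlqliefp6y0b'

Matches: at [0:6] → 'pfyl66'; at [6:10] → 'ql66'.
Each match is replaced using the text its own group 1 captured.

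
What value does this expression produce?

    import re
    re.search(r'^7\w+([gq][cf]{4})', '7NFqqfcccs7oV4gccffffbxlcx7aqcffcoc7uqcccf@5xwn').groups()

('qcccf',)

This matches anchored at the start of the string; then a literal '7', then one or more of a word character; then one of [gq], then exactly 4 of one of [cf] (captured).
`search` walks the string left to right and returns the first match it finds.
The match spans [0:42] → '7NFqqfcccs7oV4gccffffbxlcx7aqcffcoc7uqcccf'.
Captured: group 1 = 'qcccf'.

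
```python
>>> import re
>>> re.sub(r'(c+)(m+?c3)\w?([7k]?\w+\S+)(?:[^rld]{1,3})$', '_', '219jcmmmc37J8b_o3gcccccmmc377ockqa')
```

'219j_'

Pattern: one or more of a literal 'c' (captured); then one or more of a literal 'm' (lazy), then the literal 'c3' (captured); then optionally a word character; then optionally one of [7k], then one or more of a word character, then one or more of a non-whitespace character (captured); then 1 to 3 of any character except [rld] (non-capturing group); then anchored at the end.
Matches: at [4:34] → 'cmmmc37J8b_o3gcccccmmc377ockqa'.
Every occurrence is swapped for '_'.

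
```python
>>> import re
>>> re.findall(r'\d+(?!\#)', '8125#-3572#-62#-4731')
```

['812', '357', '6', '4731']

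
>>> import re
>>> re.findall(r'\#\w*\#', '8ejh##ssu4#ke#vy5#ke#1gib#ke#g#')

['##', '#ke#', '#ke#', '#ke#']

Matches: at [4:6] → '##'; at [10:14] → '#ke#'; at [17:21] → '#ke#'; at [25:29] → '#ke#'.
With no groups in the pattern, `findall` gives back each whole match — 4 here.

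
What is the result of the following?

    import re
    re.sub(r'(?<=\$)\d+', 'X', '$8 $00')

'$X $X'

The `(?=…)`/`(?<=…)` assertion just peeks at neighbouring text; it doesn't advance the match position.
Matches: at [1:2] → '8'; at [4:6] → '00'.
Every occurrence is swapped for 'X'.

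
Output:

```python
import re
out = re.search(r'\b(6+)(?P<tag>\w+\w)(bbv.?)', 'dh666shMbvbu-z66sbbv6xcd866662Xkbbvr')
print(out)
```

Here the pattern never matches, so the call returns None.

None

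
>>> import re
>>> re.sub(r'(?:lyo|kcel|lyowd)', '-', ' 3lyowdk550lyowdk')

Alternation tries branches left to right and keeps the first one that lets the overall match succeed at that position.
Matches: at [2:5] → 'lyo'; at [11:14] → 'lyo'.
Each match is replaced by '-'.

' 3-wdk550-wdk'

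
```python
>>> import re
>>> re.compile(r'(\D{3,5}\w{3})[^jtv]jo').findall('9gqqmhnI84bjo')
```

With a single group, `findall` returns only what that group captured — 1 item.

['qqmhnI84']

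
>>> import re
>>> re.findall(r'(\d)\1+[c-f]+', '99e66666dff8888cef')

A backreference is literal: `\1` must see the identical characters the first group matched.
One capturing group, so `findall` returns just the captured substring from each match — 3 in all.

['9', '6', '8']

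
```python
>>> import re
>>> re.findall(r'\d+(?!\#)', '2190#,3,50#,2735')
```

The negative lookahead/lookbehind blocks any match where the forbidden context is present.
`findall` yields the raw match text (4 of them) because the pattern has no groups.

['219', '3', '5', '2735']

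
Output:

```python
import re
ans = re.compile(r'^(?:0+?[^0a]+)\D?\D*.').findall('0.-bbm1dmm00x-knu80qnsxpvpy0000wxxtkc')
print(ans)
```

['0.-bbm1dmm0']

Pattern: anchored at the start of the string; then one or more of the literal '0' (lazy), then one or more of any character except [0a] (non-capturing group); then optionally a non-digit, then zero or more of a non-digit, then any character.
With no groups in the pattern, `findall` gives back each whole match — 1 here.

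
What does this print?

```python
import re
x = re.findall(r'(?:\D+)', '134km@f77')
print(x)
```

['km@f']

With no groups in the pattern, `findall` gives back each whole match — 1 here.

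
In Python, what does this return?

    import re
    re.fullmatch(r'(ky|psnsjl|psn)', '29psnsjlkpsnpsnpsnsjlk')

`fullmatch` succeeds only if the pattern covers the string from start to end.
Here there's no way to consume every character, so the call returns None.

None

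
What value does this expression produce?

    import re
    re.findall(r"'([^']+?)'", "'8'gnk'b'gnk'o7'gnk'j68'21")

One capturing group, so `findall` returns just the captured substring from each match — 4 in all.

['8', 'b', 'o7', 'j68']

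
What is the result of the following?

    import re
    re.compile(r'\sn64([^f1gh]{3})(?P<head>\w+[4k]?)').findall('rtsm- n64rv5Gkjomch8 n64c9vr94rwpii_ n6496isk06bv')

[('rv5', 'Gkjomch8'), ('c9v', 'r94rwpii_'), ('96i', 'sk06bv')]

The pattern matches whitespace, then the literal 'n64'; then exactly 3 of any character except [f1gh] (captured); then one or more of a word character, then optionally one of [4k] (captured as 'head').
Scanning left to right: at [5:20] match ' n64rv5Gkjomch8', groups = ('rv5', 'Gkjomch8'); at [20:36] match ' n64c9vr94rwpii_', groups = ('c9v', 'r94rwpii_'); at [36:49] match ' n6496isk06bv', groups = ('96i', 'sk06bv').
Multiple groups make `findall` return tuples — one 2-tuple for each match.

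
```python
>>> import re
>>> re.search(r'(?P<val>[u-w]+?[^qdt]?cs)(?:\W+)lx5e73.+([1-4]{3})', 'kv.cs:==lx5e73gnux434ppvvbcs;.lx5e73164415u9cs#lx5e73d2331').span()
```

This matches one or more of a character in [u-w] (lazy), then optionally any character except [qdt], then the literal 'cs' (captured as 'val'); then one or more of a non-word character (non-capturing group); then the literal 'lx5', then the literal 'e73', then one or more of any character; then exactly 3 of a character in [1-4] (captured).
Unlike `match`, `search` isn't anchored — it looks for the pattern anywhere in the string.
The match spans [1:58] → 'v.cs:==lx5e73gnux434ppvvbcs;.lx5e73164415u9cs#lx5e73d2331'.
Captured: group 1 = 'v.cs', group 2 = '331'.

(1, 58)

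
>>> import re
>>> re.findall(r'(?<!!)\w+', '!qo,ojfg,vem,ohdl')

['o', 'ojfg', 'vem', 'ohdl']

The negative lookaround is zero-width — it rules out positions where the adjacent text would match, without consuming anything.
Walking the string: at [2:3] → 'o'; at [4:8] → 'ojfg'; at [9:12] → 'vem'; at [13:17] → 'ohdl'.
With no groups in the pattern, `findall` gives back each whole match — 4 here.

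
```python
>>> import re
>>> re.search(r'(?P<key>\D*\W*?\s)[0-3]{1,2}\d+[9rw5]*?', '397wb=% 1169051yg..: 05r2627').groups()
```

The pattern matches zero or more of a non-digit, then zero or more of a non-word character (lazy), then whitespace (captured as 'key'); then 1 to 2 of a character in [0-3], then one or more of a digit, then zero or more of one of [9rw5] (lazy).
Unlike `match`, `search` isn't anchored — it looks for the pattern anywhere in the string.
The match spans [3:15] → 'wb=% 1169051'.
Captured: group 1 = 'wb=% '.

('wb=% ',)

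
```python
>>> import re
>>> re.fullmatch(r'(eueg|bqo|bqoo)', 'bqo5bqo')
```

For `fullmatch`, every character of the input must be accounted for by the pattern.
Here the string isn't matched end-to-end, so the call returns None.

None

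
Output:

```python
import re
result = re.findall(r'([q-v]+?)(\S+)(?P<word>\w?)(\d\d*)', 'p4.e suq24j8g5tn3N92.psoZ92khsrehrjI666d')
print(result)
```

The pattern matches one or more of a character in [q-v] (lazy) (captured); then one or more of a non-whitespace character (captured); then optionally a word character (captured as 'word'); then a digit, then zero or more of a digit (captured).
Multiple groups make `findall` return tuples — one 4-tuple for the one match.

[('s', 'uq24j8g5tn3N92.psoZ92khsrehrjI66', '', '6')]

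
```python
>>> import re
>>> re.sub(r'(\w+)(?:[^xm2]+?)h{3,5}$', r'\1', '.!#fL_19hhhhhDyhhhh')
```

This matches one or more of a word character (captured); then one or more of any character except [xm2] (lazy) (non-capturing group); then 3 to 5 of a literal 'h'; then anchored at the end.
Matches: at [3:19] → 'fL_19hhhhhDyhhhh'.
Each match is replaced using the text its own group 1 captured.

'.!#fL_19hhhhhDy'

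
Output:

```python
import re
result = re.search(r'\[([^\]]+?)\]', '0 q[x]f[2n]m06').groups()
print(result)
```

`re.search` scans for the first position where the pattern succeeds.
The match spans [3:6] → '[x]'.
Captured: group 1 = 'x'.

('x',)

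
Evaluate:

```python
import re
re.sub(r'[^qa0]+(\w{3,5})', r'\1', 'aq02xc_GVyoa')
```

Pattern: one or more of any character except [qa0]; then 3 to 5 of a word character (captured).
Matches: at [3:12] → '2xc_GVyoa'.
Each match is replaced using the text its own group 1 captured.

'aq0yoa'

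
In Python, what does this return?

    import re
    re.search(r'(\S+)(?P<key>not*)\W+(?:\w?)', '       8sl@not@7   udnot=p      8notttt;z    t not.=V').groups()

The pattern matches one or more of a non-whitespace character (captured); then the literal 'no', then zero or more of the literal 't' (captured as 'key'); then one or more of a non-word character; then optionally a word character (non-capturing group).
`re.search` scans for the first position where the pattern succeeds.
The match spans [7:16] → '8sl@not@7'.
Captured: group 1 = '8sl@', group 2 = 'not'.

('8sl@', 'not')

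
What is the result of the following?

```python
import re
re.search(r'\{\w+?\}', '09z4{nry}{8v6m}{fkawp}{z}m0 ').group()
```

`re.search` scans for the first position where the pattern succeeds.
The match spans [4:9] → '{nry}'.

'{nry}'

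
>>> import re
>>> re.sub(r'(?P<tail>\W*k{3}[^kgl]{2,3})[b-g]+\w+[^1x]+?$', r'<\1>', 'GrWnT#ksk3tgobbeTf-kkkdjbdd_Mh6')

'GrWnT#ksk3tgobbeTf<-kkkdjb>'

The pattern matches zero or more of a non-word character, then exactly 3 of the literal 'k', then 2 to 3 of any character except [kgl] (captured as 'tail'); then one or more of a character in [b-g], then one or more of a word character; then one or more of any character except [1x] (lazy); then anchored at the end.
Matches: at [18:31] → '-kkkdjbdd_Mh6'.
Each match is replaced using the text its own group 1 captured.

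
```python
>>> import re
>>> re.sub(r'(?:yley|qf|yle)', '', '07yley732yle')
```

'07732'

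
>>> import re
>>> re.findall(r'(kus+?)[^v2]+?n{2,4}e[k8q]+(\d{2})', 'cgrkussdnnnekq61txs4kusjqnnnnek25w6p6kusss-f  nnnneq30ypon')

`findall` packs the 2 group values into a tuple for every match.

[('kus', '61'), ('kus', '25'), ('kus', '30')]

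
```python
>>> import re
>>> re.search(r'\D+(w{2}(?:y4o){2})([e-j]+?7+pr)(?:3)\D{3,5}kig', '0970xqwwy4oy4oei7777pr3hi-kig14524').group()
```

The pattern matches one or more of a non-digit; then exactly 2 of the literal 'w', then the literal 'y4o' repeated 2 times (captured); then one or more of a character in [e-j] (lazy), then one or more of the literal '7', then the literal 'pr' (captured); then a literal '3' (non-capturing group); then 3 to 5 of a non-digit, then the literal 'kig'.
The match spans [4:29] → 'xqwwy4oy4oei7777pr3hi-kig'.

'xqwwy4oy4oei7777pr3hi-kig'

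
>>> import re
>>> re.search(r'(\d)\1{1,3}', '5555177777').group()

'5555'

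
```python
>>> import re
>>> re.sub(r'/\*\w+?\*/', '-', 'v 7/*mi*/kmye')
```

Matches: at [3:9] → '/*mi*/'.
Every occurrence is swapped for '-'.

'v 7-kmye'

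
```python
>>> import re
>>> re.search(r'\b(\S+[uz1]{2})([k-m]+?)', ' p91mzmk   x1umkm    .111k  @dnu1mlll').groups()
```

('x1u', 'm')

This matches a word boundary (`\b`, zero-width); then one or more of a non-whitespace character, then exactly 2 of one of [uz1] (captured); then one or more of a character in [k-m] (lazy) (captured).
`search` walks the string left to right and returns the first match it finds.
The match spans [11:15] → 'x1um'.
Captured: group 1 = 'x1u', group 2 = 'm'.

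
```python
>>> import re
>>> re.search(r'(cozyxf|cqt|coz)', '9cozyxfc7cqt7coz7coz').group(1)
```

'cozyxf'

Alternation isn't longest-match — the leftmost alternative that fits at this position is chosen.
`search` walks the string left to right and returns the first match it finds.
The match spans [1:7] → 'cozyxf'.
Captured: group 1 = 'cozyxf'.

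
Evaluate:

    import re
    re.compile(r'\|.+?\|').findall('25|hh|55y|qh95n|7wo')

Because the quantifier is non-greedy, it stops expanding at the earliest point where the rest of the pattern can succeed.
No capturing groups, so `findall` returns the 2 full match strings.

['|hh|', '|qh95n|']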